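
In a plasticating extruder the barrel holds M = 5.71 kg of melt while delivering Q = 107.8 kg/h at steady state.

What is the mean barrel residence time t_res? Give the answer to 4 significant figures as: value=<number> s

value=190.7 s

Convert throughput: Q = 107.8 kg/h = 107.8/3600 = 0.0299444 kg/s
Mean residence time: t_res = M/Q_s = 5.71 kg / 0.0299444 kg/s = 190.686 s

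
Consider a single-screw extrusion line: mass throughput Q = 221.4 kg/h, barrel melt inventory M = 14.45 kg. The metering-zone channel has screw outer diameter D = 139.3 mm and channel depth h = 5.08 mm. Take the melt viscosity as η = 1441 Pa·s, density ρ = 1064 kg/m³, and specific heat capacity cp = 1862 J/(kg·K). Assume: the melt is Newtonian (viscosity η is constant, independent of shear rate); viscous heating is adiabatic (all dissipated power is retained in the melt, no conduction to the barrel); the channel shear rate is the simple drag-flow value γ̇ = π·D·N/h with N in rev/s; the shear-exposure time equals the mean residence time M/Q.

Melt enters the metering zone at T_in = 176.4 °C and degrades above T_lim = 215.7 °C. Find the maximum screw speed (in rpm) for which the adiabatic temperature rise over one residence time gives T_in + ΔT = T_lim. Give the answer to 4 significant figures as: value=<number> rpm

Throughput in SI: Q_s = 221.4 kg/h ÷ 3600 s/h = 0.0615 kg/s
t_res = M / Q_s = 14.45 ÷ 0.0615 = 234.959 s
Convert to metres: D = 0.1393 m, h = 0.00508 m
ΔT_a = T_lim − T_in = 215.7 °C − 176.4 °C = 39.3 K
γ̇_max² = ΔT_a·ρ·cp / (η·t_res) = [39.3 × 1064 × 1862] / [1441 × 234.959] = 229.963 s⁻²
Take the square root: γ̇_max = √(229.963) = 15.1645 s⁻¹
N_max = γ̇_max·h / (π·D) = 15.1645 · 0.00508 / (π · 0.1393) = 0.176032 rev/s = 10.5619 rpm

value=10.56 rpm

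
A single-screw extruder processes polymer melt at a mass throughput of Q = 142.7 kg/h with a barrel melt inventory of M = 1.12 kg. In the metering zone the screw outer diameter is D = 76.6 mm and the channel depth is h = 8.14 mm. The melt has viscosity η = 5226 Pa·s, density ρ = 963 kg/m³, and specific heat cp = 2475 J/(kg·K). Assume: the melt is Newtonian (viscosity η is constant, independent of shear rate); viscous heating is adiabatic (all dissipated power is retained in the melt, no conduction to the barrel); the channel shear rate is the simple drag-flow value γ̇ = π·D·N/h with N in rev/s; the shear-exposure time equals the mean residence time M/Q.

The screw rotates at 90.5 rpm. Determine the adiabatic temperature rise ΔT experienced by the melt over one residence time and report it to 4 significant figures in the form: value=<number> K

Convert throughput: Q = 142.7 kg/h = 142.7/3600 = 0.0396389 kg/s
t_res = M / Q_s = 1.12 / 0.0396389 = 28.2551 s
D = 76.6 mm = 0.0766 m;  h = 8.14 mm = 0.00814 m;  N = 90.5 rpm / 60 = 1.50833 rev/s
Shear rate: γ̇ = πDN/h = π·0.0766·1.50833/0.00814 = 44.5914 s⁻¹
Adiabatic rise: ΔT = η γ̇² t_res / (ρ cp) = 5226·(44.5914)²·28.2551 / (963·2475) = 123.188 K

value=123.2 K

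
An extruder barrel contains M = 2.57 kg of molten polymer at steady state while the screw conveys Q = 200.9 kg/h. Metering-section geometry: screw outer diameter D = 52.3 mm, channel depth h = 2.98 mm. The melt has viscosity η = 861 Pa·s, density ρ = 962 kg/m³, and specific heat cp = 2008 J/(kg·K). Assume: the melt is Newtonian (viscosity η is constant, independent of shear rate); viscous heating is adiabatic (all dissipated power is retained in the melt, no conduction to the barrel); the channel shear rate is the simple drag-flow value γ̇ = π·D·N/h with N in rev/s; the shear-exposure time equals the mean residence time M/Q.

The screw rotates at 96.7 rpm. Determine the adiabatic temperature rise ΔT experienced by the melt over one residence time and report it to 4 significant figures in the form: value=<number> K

Throughput in SI: Q_s = 200.9 kg/h ÷ 3600 s/h = 0.0558056 kg/s
t_res = M / Q_s = 2.57 / 0.0558056 = 46.0528 s
Geometry in metres: D = 52.3 mm → 0.0523 m, h = 2.98 mm → 0.00298 m; screw speed N = 96.7 rpm = 1.61167 rev/s
γ̇ = π·D·N / h = π · 0.0523 · 1.61167 / 0.00298 = 88.8609 s⁻¹
Adiabatic rise: ΔT = η γ̇² t_res / (ρ cp) = 861·(88.8609)²·46.0528 / (962·2008) = 162.084 K

value=162.1 K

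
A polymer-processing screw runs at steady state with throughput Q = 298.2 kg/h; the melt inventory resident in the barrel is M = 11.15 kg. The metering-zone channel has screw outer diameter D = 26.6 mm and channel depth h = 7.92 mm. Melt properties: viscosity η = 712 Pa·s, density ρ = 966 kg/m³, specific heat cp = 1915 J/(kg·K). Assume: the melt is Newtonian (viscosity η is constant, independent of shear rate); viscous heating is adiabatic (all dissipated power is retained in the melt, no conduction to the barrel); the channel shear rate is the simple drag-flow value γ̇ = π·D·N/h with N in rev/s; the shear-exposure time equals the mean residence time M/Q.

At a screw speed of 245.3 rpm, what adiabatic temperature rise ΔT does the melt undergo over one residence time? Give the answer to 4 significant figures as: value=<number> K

value=96.41 K

Q_s = Q / 3600 = 298.2 / 3600 = 0.0828333 kg/s
t_res = M / Q_s = 11.15 ÷ 0.0828333 = 134.608 s
Geometry in metres: D = 26.6 mm → 0.0266 m, h = 7.92 mm → 0.00792 m; screw speed N = 245.3 rpm = 4.08833 rev/s
γ̇ = π D N / h = (π)(0.0266)(4.08833) / 0.00792 = 43.1373 s⁻¹
ΔT = η·γ̇²·t_res / (ρ·cp) = 712 · (43.1373)² · 134.608 / (966 · 1915) = 96.4071 K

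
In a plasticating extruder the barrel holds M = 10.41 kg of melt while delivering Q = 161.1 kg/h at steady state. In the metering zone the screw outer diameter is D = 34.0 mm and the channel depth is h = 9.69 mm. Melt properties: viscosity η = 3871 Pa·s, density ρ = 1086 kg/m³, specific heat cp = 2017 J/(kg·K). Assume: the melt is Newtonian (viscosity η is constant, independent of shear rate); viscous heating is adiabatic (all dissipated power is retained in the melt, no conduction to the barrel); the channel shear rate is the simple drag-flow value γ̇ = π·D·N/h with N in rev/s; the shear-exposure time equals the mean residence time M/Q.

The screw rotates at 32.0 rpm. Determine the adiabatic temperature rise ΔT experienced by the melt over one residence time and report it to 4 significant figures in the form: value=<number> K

Q_s = Q / 3600 = 161.1 / 3600 = 0.04475 kg/s
Mean residence time: t_res = M/Q_s = 10.41 kg / 0.04475 kg/s = 232.626 s
Convert to SI: D = 0.034 m, h = 0.00969 m, N = 32.0/60 = 0.533333 rev/s
Shear rate: γ̇ = πDN/h = π·0.034·0.533333/0.00969 = 5.879 s⁻¹
ΔT = η·γ̇²·t_res / (ρ·cp) = 3871 · (5.879)² · 232.626 / (1086 · 2017) = 14.2086 K

value=14.21 K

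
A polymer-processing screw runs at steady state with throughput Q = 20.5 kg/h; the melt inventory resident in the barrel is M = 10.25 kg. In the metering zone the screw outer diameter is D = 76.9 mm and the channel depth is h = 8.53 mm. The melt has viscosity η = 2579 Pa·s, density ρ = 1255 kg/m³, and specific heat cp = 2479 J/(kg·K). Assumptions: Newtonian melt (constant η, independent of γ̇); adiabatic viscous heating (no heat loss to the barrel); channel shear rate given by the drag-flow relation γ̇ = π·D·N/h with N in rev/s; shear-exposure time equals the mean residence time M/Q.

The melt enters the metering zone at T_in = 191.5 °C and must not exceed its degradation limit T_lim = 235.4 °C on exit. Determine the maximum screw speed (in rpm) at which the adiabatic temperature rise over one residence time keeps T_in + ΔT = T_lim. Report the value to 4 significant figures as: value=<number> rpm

value=11.49 rpm

Convert throughput: Q = 20.5 kg/h = 20.5/3600 = 0.00569444 kg/s
t_res = M / Q_s = 10.25 ÷ 0.00569444 = 1800 s
D = 76.9 mm = 0.0769 m;  h = 8.53 mm = 0.00853 m
ΔT_a = T_lim − T_in = 235.4 °C − 191.5 °C = 43.9 K
γ̇_max² = ΔT_a·ρ·cp / (η·t_res) = [43.9 × 1255 × 2479] / [2579 × 1800] = 29.4212 s⁻²
Take the square root: γ̇_max = √(29.4212) = 5.42413 s⁻¹
N_max = γ̇_max h / (πD) = 5.42413·0.00853/(π·0.0769) = 0.191515 rev/s → ×60 = 11.4909 rpm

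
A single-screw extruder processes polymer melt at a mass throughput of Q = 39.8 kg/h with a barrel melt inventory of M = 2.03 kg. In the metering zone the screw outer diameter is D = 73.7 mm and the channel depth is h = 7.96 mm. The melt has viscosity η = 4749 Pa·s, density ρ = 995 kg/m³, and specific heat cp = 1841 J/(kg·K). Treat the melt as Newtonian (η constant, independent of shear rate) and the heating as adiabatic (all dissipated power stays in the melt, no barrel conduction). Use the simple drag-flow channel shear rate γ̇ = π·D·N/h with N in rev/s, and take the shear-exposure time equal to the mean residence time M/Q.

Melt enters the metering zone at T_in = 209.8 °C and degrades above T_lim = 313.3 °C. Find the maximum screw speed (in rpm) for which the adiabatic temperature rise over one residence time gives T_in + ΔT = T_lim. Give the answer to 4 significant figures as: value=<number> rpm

Convert throughput: Q = 39.8 kg/h = 39.8/3600 = 0.0110556 kg/s
t_res = M / Q_s = 2.03 ÷ 0.0110556 = 183.618 s
D = 73.7 mm = 0.0737 m;  h = 7.96 mm = 0.00796 m
ΔT_a = T_lim − T_in = 313.3 − 209.8 = 103.5 K
γ̇_max² = ΔT_a·ρ·cp / (η·t_res) = [103.5 × 995 × 1841] / [4749 × 183.618] = 217.42 s⁻²
Take the square root: γ̇_max = √(217.42) = 14.7452 s⁻¹
Solve γ̇ = πDN/h for N: N_max = γ̇_max·h/(π·D) = 14.7452 × 0.00796 / (π × 0.0737) = 0.506927 rev/s = 30.4156 rpm

value=30.42 rpm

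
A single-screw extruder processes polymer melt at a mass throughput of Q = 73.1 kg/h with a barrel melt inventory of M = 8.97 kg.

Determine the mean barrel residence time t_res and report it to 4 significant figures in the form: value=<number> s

value=441.8 s

Throughput in SI: Q_s = 73.1 kg/h ÷ 3600 s/h = 0.0203056 kg/s
t_res = M / Q_s = 8.97 ÷ 0.0203056 = 441.751 s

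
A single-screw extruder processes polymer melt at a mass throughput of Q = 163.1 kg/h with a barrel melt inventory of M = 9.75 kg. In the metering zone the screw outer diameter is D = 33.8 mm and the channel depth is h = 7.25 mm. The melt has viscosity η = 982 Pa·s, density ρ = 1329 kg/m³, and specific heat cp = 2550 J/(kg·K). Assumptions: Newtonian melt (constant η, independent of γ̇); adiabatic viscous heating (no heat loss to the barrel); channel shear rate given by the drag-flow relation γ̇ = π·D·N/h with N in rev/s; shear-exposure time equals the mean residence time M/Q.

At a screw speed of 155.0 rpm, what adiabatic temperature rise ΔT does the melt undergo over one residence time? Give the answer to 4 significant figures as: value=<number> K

value=89.27 K

Throughput in SI: Q_s = 163.1 kg/h ÷ 3600 s/h = 0.0453056 kg/s
Mean residence time: t_res = M/Q_s = 9.75 kg / 0.0453056 kg/s = 215.205 s
Convert to SI: D = 0.0338 m, h = 0.00725 m, N = 155.0/60 = 2.58333 rev/s
γ̇ = π D N / h = (π)(0.0338)(2.58333) / 0.00725 = 37.8363 s⁻¹
Adiabatic rise: ΔT = η γ̇² t_res / (ρ cp) = 982·(37.8363)²·215.205 / (1329·2550) = 89.2725 K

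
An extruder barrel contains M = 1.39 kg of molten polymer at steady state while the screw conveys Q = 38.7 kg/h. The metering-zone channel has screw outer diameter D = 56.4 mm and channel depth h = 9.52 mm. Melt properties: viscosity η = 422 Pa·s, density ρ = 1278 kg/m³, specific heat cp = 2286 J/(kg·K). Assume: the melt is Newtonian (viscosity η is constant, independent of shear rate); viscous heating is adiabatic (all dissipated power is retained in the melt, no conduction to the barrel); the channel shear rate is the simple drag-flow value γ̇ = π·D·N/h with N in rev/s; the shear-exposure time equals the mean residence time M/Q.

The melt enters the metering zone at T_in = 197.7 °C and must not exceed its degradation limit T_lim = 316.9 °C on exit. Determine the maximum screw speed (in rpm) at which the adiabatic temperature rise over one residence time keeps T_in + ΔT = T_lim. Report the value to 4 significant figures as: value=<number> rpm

value=257.5 rpm

Throughput in SI: Q_s = 38.7 kg/h ÷ 3600 s/h = 0.01075 kg/s
t_res = M / Q_s = 1.39 ÷ 0.01075 = 129.302 s
Convert to metres: D = 0.0564 m, h = 0.00952 m
ΔT_a = T_lim − T_in = 316.9 − 197.7 = 119.2 K
γ̇_max² = ΔT_a·ρ·cp/(η·t_res) = 119.2·1278·2286/(422·129.302) = 6382.11 s⁻²
γ̇_max = sqrt(6382.11) = 79.8881 s⁻¹
N_max = γ̇_max·h / (π·D) = 79.8881 · 0.00952 / (π · 0.0564) = 4.2923 rev/s = 257.538 rpm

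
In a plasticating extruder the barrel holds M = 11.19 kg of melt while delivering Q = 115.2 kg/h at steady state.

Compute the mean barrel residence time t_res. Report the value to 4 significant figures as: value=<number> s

Throughput in SI: Q_s = 115.2 kg/h ÷ 3600 s/h = 0.032 kg/s
t_res = M / Q_s = 11.19 ÷ 0.032 = 349.688 s

value=349.7 s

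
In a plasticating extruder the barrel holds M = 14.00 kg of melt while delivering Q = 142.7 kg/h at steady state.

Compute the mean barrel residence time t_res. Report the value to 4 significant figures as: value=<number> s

value=353.2 s

Convert throughput: Q = 142.7 kg/h = 142.7/3600 = 0.0396389 kg/s
Mean residence time: t_res = M/Q_s = 14.00 kg / 0.0396389 kg/s = 353.189 s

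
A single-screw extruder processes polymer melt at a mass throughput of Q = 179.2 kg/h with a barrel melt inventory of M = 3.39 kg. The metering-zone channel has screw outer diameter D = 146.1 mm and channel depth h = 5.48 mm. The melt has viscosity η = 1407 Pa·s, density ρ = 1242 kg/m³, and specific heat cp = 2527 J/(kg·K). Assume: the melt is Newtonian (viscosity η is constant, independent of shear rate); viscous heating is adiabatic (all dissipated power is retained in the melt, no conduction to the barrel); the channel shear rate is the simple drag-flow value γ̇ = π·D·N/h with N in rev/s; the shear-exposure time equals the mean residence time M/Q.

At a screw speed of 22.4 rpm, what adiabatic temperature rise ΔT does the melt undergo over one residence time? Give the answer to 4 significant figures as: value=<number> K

value=29.85 K

Q_s = Q / 3600 = 179.2 / 3600 = 0.0497778 kg/s
Mean residence time: t_res = M/Q_s = 3.39 kg / 0.0497778 kg/s = 68.1027 s
Convert to SI: D = 0.1461 m, h = 0.00548 m, N = 22.4/60 = 0.373333 rev/s
γ̇ = π·D·N / h = π · 0.1461 · 0.373333 / 0.00548 = 31.2692 s⁻¹
ΔT = η·γ̇²·t_res/(ρ·cp) = [1407 × 31.2692² × 68.1027] / [1242 × 2527] = 29.8514 K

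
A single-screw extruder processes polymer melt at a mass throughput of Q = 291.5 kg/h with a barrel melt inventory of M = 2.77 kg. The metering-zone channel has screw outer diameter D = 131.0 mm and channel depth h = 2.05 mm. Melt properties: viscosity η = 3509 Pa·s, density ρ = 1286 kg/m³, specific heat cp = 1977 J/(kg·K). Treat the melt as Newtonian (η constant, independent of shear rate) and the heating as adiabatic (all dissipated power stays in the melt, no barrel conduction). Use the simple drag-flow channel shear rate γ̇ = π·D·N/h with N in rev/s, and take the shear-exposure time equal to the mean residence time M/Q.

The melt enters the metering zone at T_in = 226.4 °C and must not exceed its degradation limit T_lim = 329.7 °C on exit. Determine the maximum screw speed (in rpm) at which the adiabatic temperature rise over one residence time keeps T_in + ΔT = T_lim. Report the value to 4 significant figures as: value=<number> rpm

Throughput in SI: Q_s = 291.5 kg/h ÷ 3600 s/h = 0.0809722 kg/s
t_res = M / Q_s = 2.77 ÷ 0.0809722 = 34.2093 s
Convert to metres: D = 0.131 m, h = 0.00205 m
Allowable rise: ΔT_a = T_lim − T_in = 329.7 − 226.4 = 103.3 K
Invert ΔT = ηγ̇²t_res/(ρcp) for γ̇: γ̇_max² = ΔT_a ρ cp / (η t_res) = 103.3·1286·1977 / (3509·34.2093) = 2187.87 s⁻²
γ̇_max = sqrt(2187.87) = 46.7746 s⁻¹
Solve γ̇ = πDN/h for N: N_max = γ̇_max·h/(π·D) = 46.7746 × 0.00205 / (π × 0.131) = 0.232993 rev/s = 13.9796 rpm

value=13.98 rpm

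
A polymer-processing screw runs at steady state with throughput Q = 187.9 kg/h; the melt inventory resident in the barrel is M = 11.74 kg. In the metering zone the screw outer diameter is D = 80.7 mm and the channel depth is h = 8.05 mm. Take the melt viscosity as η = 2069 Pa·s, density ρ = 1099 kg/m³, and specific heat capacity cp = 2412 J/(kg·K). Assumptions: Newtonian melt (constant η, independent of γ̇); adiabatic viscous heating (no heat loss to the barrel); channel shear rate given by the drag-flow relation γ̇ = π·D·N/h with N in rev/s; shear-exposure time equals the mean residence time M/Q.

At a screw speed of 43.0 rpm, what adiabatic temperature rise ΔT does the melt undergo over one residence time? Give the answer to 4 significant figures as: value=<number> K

value=89.44 K

Throughput in SI: Q_s = 187.9 kg/h ÷ 3600 s/h = 0.0521944 kg/s
t_res = M / Q_s = 11.74 ÷ 0.0521944 = 224.928 s
D = 80.7 mm = 0.0807 m;  h = 8.05 mm = 0.00805 m;  N = 43.0 rpm / 60 = 0.716667 rev/s
Shear rate: γ̇ = πDN/h = π·0.0807·0.716667/0.00805 = 22.5707 s⁻¹
ΔT = η·γ̇²·t_res / (ρ·cp) = 2069 · (22.5707)² · 224.928 / (1099 · 2412) = 89.4373 K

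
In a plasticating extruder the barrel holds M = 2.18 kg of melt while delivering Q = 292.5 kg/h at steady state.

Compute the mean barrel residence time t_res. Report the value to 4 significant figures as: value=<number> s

Throughput in SI: Q_s = 292.5 kg/h ÷ 3600 s/h = 0.08125 kg/s
Mean residence time: t_res = M/Q_s = 2.18 kg / 0.08125 kg/s = 26.8308 s

value=26.83 s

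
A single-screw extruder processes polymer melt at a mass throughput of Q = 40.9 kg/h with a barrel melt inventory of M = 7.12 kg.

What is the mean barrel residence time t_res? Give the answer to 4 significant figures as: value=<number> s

value=626.7 s

Throughput in SI: Q_s = 40.9 kg/h ÷ 3600 s/h = 0.0113611 kg/s
t_res = M / Q_s = 7.12 / 0.0113611 = 626.699 s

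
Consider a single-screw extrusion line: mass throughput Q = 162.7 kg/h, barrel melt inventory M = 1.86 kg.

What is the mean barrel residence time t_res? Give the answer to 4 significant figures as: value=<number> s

Throughput in SI: Q_s = 162.7 kg/h ÷ 3600 s/h = 0.0451944 kg/s
t_res = M / Q_s = 1.86 / 0.0451944 = 41.1555 s

value=41.16 s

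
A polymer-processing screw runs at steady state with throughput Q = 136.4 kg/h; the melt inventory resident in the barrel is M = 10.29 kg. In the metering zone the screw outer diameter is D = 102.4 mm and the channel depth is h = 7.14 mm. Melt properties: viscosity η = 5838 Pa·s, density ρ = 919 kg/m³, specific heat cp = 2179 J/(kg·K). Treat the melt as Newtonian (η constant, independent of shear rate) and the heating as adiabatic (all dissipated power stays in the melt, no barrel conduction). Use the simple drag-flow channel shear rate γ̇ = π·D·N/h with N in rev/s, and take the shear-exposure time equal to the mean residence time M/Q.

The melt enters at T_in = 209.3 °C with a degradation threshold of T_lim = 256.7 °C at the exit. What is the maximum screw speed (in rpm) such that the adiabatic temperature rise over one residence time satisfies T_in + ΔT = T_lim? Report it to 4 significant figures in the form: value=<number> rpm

value=10.30 rpm

Q_s = Q / 3600 = 136.4 / 3600 = 0.0378889 kg/s
Mean residence time: t_res = M/Q_s = 10.29 kg / 0.0378889 kg/s = 271.584 s
Convert to metres: D = 0.1024 m, h = 0.00714 m
ΔT_a = T_lim − T_in = 256.7 − 209.3 = 47.4 K
γ̇_max² = ΔT_a·ρ·cp/(η·t_res) = 47.4·919·2179/(5838·271.584) = 59.8664 s⁻²
γ̇_max = sqrt(59.8664) = 7.73734 s⁻¹
N_max = γ̇_max·h / (π·D) = 7.73734 · 0.00714 / (π · 0.1024) = 0.171728 rev/s = 10.3037 rpm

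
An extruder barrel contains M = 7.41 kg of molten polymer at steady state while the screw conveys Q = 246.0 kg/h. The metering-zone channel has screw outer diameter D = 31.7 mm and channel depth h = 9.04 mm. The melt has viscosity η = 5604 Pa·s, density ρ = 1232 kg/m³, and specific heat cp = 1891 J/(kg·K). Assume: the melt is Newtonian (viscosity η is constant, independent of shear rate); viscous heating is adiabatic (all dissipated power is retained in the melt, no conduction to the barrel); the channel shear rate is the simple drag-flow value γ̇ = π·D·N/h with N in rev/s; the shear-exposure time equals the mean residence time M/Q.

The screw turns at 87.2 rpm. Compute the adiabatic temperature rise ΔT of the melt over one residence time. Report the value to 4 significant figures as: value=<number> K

value=66.86 K

Throughput in SI: Q_s = 246.0 kg/h ÷ 3600 s/h = 0.0683333 kg/s
Mean residence time: t_res = M/Q_s = 7.41 kg / 0.0683333 kg/s = 108.439 s
Convert to SI: D = 0.0317 m, h = 0.00904 m, N = 87.2/60 = 1.45333 rev/s
γ̇ = π D N / h = (π)(0.0317)(1.45333) / 0.00904 = 16.0105 s⁻¹
ΔT = η·γ̇²·t_res / (ρ·cp) = 5604 · (16.0105)² · 108.439 / (1232 · 1891) = 66.8642 K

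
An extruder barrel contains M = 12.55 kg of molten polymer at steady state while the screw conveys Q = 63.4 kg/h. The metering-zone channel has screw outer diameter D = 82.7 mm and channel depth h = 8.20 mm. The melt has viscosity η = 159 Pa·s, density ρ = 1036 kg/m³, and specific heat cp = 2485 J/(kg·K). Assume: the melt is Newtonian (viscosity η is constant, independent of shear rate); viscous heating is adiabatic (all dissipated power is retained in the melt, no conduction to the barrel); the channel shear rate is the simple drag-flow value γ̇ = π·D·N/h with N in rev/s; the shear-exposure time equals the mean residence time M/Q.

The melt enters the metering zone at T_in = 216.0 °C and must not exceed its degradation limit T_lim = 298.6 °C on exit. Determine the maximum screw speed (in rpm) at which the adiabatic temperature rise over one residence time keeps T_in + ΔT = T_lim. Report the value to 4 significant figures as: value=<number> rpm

value=82.04 rpm

Throughput in SI: Q_s = 63.4 kg/h ÷ 3600 s/h = 0.0176111 kg/s
Mean residence time: t_res = M/Q_s = 12.55 kg / 0.0176111 kg/s = 712.618 s
Convert to metres: D = 0.0827 m, h = 0.0082 m
ΔT_a = T_lim − T_in = 298.6 − 216.0 = 82.6 K
γ̇_max² = ΔT_a·ρ·cp / (η·t_res) = [82.6 × 1036 × 2485] / [159 × 712.618] = 1876.77 s⁻²
γ̇_max = sqrt(1876.77) = 43.3218 s⁻¹
N_max = γ̇_max h / (πD) = 43.3218·0.0082/(π·0.0827) = 1.3673 rev/s → ×60 = 82.0381 rpm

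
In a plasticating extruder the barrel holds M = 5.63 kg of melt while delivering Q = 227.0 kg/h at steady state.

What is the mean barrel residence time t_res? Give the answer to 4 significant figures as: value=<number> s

value=89.29 s

Convert throughput: Q = 227.0 kg/h = 227.0/3600 = 0.0630556 kg/s
t_res = M / Q_s = 5.63 ÷ 0.0630556 = 89.2863 s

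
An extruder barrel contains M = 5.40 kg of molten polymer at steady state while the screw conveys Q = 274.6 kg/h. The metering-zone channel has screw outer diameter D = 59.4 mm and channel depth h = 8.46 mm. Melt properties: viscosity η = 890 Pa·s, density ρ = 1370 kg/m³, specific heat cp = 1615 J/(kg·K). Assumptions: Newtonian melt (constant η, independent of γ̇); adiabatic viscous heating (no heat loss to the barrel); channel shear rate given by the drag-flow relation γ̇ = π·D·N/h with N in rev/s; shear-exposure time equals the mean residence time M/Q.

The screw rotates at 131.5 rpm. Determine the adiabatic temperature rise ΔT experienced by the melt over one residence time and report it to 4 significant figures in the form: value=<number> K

value=66.55 K

Q_s = Q / 3600 = 274.6 / 3600 = 0.0762778 kg/s
t_res = M / Q_s = 5.40 ÷ 0.0762778 = 70.7939 s
Geometry in metres: D = 59.4 mm → 0.0594 m, h = 8.46 mm → 0.00846 m; screw speed N = 131.5 rpm = 2.19167 rev/s
γ̇ = π·D·N / h = π · 0.0594 · 2.19167 / 0.00846 = 48.3438 s⁻¹
ΔT = η·γ̇²·t_res / (ρ·cp) = 890 · (48.3438)² · 70.7939 / (1370 · 1615) = 66.5539 K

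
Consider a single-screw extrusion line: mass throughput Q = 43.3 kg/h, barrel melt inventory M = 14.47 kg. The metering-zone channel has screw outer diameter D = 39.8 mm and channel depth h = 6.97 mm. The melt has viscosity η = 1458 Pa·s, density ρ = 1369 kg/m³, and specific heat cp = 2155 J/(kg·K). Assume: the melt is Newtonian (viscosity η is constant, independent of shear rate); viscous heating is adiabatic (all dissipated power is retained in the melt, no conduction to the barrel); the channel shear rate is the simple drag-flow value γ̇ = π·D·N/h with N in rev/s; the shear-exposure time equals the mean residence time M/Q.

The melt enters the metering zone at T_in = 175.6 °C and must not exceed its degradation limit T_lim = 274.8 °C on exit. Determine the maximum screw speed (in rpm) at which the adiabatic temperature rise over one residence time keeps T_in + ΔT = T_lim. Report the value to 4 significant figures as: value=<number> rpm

value=43.20 rpm

Throughput in SI: Q_s = 43.3 kg/h ÷ 3600 s/h = 0.0120278 kg/s
t_res = M / Q_s = 14.47 / 0.0120278 = 1203.05 s
D = 39.8 mm = 0.0398 m;  h = 6.97 mm = 0.00697 m
ΔT_a = T_lim − T_in = 274.8 °C − 175.6 °C = 99.2 K
Invert ΔT = ηγ̇²t_res/(ρcp) for γ̇: γ̇_max² = ΔT_a ρ cp / (η t_res) = 99.2·1369·2155 / (1458·1203.05) = 166.848 s⁻²
Take the square root: γ̇_max = √(166.848) = 12.917 s⁻¹
N_max = γ̇_max h / (πD) = 12.917·0.00697/(π·0.0398) = 0.720047 rev/s → ×60 = 43.2028 rpm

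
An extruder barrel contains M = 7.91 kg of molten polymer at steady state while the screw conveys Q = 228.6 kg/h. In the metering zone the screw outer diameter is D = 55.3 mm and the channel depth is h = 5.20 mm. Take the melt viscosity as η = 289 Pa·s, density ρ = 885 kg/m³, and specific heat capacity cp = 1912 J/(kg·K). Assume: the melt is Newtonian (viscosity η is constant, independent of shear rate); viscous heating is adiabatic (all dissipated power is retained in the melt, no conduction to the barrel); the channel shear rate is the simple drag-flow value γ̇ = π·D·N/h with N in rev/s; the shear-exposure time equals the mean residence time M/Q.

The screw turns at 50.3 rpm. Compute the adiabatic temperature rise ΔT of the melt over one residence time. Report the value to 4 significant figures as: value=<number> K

value=16.69 K

Throughput in SI: Q_s = 228.6 kg/h ÷ 3600 s/h = 0.0635 kg/s
Mean residence time: t_res = M/Q_s = 7.91 kg / 0.0635 kg/s = 124.567 s
Geometry in metres: D = 55.3 mm → 0.0553 m, h = 5.20 mm → 0.0052 m; screw speed N = 50.3 rpm = 0.838333 rev/s
γ̇ = π·D·N / h = π · 0.0553 · 0.838333 / 0.0052 = 28.0084 s⁻¹
ΔT = η·γ̇²·t_res / (ρ·cp) = 289 · (28.0084)² · 124.567 / (885 · 1912) = 16.6896 K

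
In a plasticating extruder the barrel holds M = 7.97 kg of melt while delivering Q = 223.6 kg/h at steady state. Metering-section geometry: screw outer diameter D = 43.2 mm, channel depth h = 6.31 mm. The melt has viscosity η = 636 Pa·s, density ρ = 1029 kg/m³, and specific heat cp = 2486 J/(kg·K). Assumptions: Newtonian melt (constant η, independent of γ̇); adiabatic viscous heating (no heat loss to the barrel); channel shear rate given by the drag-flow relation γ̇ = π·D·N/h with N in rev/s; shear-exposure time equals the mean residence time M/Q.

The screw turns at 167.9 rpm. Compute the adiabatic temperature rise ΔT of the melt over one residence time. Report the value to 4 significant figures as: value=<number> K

value=115.6 K

Q_s = Q / 3600 = 223.6 / 3600 = 0.0621111 kg/s
Mean residence time: t_res = M/Q_s = 7.97 kg / 0.0621111 kg/s = 128.318 s
D = 43.2 mm = 0.0432 m;  h = 6.31 mm = 0.00631 m;  N = 167.9 rpm / 60 = 2.79833 rev/s
γ̇ = π·D·N / h = π · 0.0432 · 2.79833 / 0.00631 = 60.1871 s⁻¹
ΔT = η·γ̇²·t_res/(ρ·cp) = [636 × 60.1871² × 128.318] / [1029 × 2486] = 115.568 K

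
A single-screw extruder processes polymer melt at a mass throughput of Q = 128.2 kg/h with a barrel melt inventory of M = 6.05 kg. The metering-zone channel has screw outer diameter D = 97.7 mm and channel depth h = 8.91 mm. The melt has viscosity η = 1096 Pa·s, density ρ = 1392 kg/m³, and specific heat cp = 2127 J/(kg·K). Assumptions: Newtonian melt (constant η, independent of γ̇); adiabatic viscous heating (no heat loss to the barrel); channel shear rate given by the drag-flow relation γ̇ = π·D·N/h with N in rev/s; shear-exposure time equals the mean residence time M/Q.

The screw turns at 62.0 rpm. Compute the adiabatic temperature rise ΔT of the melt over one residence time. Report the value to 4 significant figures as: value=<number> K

Convert throughput: Q = 128.2 kg/h = 128.2/3600 = 0.0356111 kg/s
t_res = M / Q_s = 6.05 / 0.0356111 = 169.891 s
Geometry in metres: D = 97.7 mm → 0.0977 m, h = 8.91 mm → 0.00891 m; screw speed N = 62.0 rpm = 1.03333 rev/s
γ̇ = π D N / h = (π)(0.0977)(1.03333) / 0.00891 = 35.5965 s⁻¹
ΔT = η·γ̇²·t_res / (ρ·cp) = 1096 · (35.5965)² · 169.891 / (1392 · 2127) = 79.6871 K

value=79.69 K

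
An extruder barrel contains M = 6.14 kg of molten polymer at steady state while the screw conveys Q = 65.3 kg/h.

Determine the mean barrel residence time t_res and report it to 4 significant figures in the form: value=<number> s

value=338.5 s

Q_s = Q / 3600 = 65.3 / 3600 = 0.0181389 kg/s
t_res = M / Q_s = 6.14 / 0.0181389 = 338.499 s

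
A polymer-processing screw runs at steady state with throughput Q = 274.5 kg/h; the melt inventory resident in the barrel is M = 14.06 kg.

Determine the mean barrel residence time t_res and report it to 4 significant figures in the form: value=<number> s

value=184.4 s

Throughput in SI: Q_s = 274.5 kg/h ÷ 3600 s/h = 0.07625 kg/s
t_res = M / Q_s = 14.06 / 0.07625 = 184.393 s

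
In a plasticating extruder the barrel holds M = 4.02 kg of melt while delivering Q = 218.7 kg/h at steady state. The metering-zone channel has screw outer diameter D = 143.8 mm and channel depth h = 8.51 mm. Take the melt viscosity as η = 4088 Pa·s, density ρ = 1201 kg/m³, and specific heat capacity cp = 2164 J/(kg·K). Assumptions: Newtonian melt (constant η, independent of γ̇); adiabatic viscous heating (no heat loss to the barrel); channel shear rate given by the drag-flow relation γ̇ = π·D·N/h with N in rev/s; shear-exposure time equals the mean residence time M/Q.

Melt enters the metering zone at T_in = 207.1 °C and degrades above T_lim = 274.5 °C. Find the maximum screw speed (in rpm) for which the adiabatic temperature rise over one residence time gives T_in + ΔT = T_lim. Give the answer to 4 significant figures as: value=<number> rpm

Throughput in SI: Q_s = 218.7 kg/h ÷ 3600 s/h = 0.06075 kg/s
t_res = M / Q_s = 4.02 ÷ 0.06075 = 66.1728 s
Convert to metres: D = 0.1438 m, h = 0.00851 m
ΔT_a = T_lim − T_in = 274.5 °C − 207.1 °C = 67.4 K
γ̇_max² = ΔT_a·ρ·cp / (η·t_res) = [67.4 × 1201 × 2164] / [4088 × 66.1728] = 647.544 s⁻²
γ̇_max = sqrt(647.544) = 25.4469 s⁻¹
N_max = γ̇_max h / (πD) = 25.4469·0.00851/(π·0.1438) = 0.479353 rev/s → ×60 = 28.7612 rpm

value=28.76 rpm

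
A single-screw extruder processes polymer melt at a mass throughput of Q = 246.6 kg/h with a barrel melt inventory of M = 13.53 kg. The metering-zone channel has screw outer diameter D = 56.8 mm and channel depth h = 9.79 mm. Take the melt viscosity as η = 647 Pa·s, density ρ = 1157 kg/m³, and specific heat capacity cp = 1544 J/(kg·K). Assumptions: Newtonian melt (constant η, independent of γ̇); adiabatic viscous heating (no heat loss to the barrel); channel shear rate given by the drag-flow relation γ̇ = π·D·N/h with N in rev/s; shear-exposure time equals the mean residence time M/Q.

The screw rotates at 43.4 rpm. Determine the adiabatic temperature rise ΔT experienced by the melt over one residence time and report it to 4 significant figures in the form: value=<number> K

Q_s = Q / 3600 = 246.6 / 3600 = 0.0685 kg/s
t_res = M / Q_s = 13.53 ÷ 0.0685 = 197.518 s
Convert to SI: D = 0.0568 m, h = 0.00979 m, N = 43.4/60 = 0.723333 rev/s
γ̇ = π D N / h = (π)(0.0568)(0.723333) / 0.00979 = 13.1842 s⁻¹
ΔT = η·γ̇²·t_res/(ρ·cp) = [647 × 13.1842² × 197.518] / [1157 × 1544] = 12.4348 K

value=12.43 K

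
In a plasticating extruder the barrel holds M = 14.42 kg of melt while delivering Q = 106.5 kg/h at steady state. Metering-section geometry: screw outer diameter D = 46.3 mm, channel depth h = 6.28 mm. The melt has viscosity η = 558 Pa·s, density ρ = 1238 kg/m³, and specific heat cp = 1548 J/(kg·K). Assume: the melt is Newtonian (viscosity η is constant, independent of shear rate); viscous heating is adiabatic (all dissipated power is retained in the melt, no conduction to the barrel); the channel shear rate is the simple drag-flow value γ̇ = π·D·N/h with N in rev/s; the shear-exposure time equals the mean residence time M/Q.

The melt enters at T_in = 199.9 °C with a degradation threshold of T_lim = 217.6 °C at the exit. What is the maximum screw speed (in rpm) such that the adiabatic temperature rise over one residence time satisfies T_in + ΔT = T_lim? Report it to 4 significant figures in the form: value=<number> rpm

Convert throughput: Q = 106.5 kg/h = 106.5/3600 = 0.0295833 kg/s
t_res = M / Q_s = 14.42 ÷ 0.0295833 = 487.437 s
Convert to metres: D = 0.0463 m, h = 0.00628 m
ΔT_a = T_lim − T_in = 217.6 − 199.9 = 17.7 K
γ̇_max² = ΔT_a·ρ·cp/(η·t_res) = 17.7·1238·1548/(558·487.437) = 124.713 s⁻²
γ̇_max = √124.713 = 11.1675 s⁻¹
N_max = γ̇_max h / (πD) = 11.1675·0.00628/(π·0.0463) = 0.482153 rev/s → ×60 = 28.9292 rpm

value=28.93 rpm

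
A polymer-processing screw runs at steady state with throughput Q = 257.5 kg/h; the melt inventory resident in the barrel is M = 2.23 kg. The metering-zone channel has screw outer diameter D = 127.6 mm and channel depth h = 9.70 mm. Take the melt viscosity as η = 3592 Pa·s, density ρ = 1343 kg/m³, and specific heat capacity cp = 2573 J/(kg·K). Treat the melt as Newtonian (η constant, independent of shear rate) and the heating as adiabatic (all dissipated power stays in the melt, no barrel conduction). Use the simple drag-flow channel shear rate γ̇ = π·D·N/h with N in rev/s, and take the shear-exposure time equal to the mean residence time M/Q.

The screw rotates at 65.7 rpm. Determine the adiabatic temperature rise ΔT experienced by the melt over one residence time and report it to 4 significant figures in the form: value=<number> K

Q_s = Q / 3600 = 257.5 / 3600 = 0.0715278 kg/s
t_res = M / Q_s = 2.23 ÷ 0.0715278 = 31.1767 s
D = 127.6 mm = 0.1276 m;  h = 9.70 mm = 0.0097 m;  N = 65.7 rpm / 60 = 1.095 rev/s
γ̇ = π·D·N / h = π · 0.1276 · 1.095 / 0.0097 = 45.2525 s⁻¹
ΔT = η·γ̇²·t_res/(ρ·cp) = [3592 × 45.2525² × 31.1767] / [1343 × 2573] = 66.3646 K

value=66.36 K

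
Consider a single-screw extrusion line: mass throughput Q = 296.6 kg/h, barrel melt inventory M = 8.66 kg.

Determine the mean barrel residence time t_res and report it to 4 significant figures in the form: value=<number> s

value=105.1 s

Throughput in SI: Q_s = 296.6 kg/h ÷ 3600 s/h = 0.0823889 kg/s
Mean residence time: t_res = M/Q_s = 8.66 kg / 0.0823889 kg/s = 105.111 s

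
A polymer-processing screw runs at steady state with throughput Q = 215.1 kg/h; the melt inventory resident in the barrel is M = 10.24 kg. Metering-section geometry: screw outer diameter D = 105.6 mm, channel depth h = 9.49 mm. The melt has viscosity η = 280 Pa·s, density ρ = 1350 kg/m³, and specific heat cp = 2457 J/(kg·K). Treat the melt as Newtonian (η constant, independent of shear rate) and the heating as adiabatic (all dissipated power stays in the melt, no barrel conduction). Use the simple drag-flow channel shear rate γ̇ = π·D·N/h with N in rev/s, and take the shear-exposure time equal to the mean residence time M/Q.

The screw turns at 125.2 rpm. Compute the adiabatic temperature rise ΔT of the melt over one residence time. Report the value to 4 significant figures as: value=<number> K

Convert throughput: Q = 215.1 kg/h = 215.1/3600 = 0.05975 kg/s
t_res = M / Q_s = 10.24 / 0.05975 = 171.381 s
Convert to SI: D = 0.1056 m, h = 0.00949 m, N = 125.2/60 = 2.08667 rev/s
Shear rate: γ̇ = πDN/h = π·0.1056·2.08667/0.00949 = 72.9459 s⁻¹
Adiabatic rise: ΔT = η γ̇² t_res / (ρ cp) = 280·(72.9459)²·171.381 / (1350·2457) = 76.9808 K

value=76.98 K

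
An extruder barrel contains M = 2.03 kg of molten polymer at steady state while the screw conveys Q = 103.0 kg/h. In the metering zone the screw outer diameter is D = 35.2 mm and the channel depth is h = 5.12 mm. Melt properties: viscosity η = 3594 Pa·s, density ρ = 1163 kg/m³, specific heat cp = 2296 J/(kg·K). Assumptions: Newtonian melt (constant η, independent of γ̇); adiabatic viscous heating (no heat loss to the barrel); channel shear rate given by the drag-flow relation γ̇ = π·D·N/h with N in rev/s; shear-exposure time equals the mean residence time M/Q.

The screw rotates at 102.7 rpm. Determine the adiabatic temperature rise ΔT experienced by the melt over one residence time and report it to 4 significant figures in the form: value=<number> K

value=130.5 K

Throughput in SI: Q_s = 103.0 kg/h ÷ 3600 s/h = 0.0286111 kg/s
t_res = M / Q_s = 2.03 / 0.0286111 = 70.9515 s
Convert to SI: D = 0.0352 m, h = 0.00512 m, N = 102.7/60 = 1.71167 rev/s
γ̇ = π·D·N / h = π · 0.0352 · 1.71167 / 0.00512 = 36.9693 s⁻¹
ΔT = η·γ̇²·t_res/(ρ·cp) = [3594 × 36.9693² × 70.9515] / [1163 × 2296] = 130.518 K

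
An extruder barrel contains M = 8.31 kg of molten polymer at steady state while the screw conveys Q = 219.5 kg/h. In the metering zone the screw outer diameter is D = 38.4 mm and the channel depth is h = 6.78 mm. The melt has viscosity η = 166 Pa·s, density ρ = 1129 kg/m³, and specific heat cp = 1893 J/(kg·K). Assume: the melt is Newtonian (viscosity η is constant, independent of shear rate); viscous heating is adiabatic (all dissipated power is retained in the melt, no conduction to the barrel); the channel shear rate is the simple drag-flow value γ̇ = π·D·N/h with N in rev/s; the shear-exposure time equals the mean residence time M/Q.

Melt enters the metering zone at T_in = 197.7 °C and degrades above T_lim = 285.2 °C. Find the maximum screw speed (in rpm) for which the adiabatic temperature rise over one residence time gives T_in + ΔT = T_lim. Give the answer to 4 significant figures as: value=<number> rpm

Q_s = Q / 3600 = 219.5 / 3600 = 0.0609722 kg/s
Mean residence time: t_res = M/Q_s = 8.31 kg / 0.0609722 kg/s = 136.292 s
D = 38.4 mm = 0.0384 m;  h = 6.78 mm = 0.00678 m
Allowable rise: ΔT_a = T_lim − T_in = 285.2 − 197.7 = 87.5 K
γ̇_max² = ΔT_a·ρ·cp / (η·t_res) = [87.5 × 1129 × 1893] / [166 × 136.292] = 8265.62 s⁻²
γ̇_max = √8265.62 = 90.9155 s⁻¹
N_max = γ̇_max·h / (π·D) = 90.9155 · 0.00678 / (π · 0.0384) = 5.10959 rev/s = 306.576 rpm

value=306.6 rpm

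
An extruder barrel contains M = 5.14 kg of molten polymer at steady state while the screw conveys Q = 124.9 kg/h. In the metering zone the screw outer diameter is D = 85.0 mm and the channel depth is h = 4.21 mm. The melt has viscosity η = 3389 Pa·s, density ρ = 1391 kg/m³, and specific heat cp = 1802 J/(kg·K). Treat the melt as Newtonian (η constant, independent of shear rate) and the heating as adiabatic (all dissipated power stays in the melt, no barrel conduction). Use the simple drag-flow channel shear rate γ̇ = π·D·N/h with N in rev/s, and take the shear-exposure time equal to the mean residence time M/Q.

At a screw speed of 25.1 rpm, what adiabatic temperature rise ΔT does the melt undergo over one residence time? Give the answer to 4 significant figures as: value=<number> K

Convert throughput: Q = 124.9 kg/h = 124.9/3600 = 0.0346944 kg/s
t_res = M / Q_s = 5.14 ÷ 0.0346944 = 148.151 s
D = 85.0 mm = 0.085 m;  h = 4.21 mm = 0.00421 m;  N = 25.1 rpm / 60 = 0.418333 rev/s
γ̇ = π D N / h = (π)(0.085)(0.418333) / 0.00421 = 26.5344 s⁻¹
ΔT = η·γ̇²·t_res/(ρ·cp) = [3389 × 26.5344² × 148.151] / [1391 × 1802] = 141.03 K

value=141.0 K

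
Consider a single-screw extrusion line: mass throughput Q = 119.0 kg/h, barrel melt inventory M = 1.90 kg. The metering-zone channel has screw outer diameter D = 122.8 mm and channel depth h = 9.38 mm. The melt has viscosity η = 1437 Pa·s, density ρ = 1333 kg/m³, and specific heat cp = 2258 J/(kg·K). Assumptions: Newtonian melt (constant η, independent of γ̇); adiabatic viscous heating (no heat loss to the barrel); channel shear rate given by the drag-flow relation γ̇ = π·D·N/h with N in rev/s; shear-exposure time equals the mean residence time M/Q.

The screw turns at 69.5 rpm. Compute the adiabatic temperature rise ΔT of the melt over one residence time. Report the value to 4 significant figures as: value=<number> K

value=62.28 K

Convert throughput: Q = 119.0 kg/h = 119.0/3600 = 0.0330556 kg/s
t_res = M / Q_s = 1.90 ÷ 0.0330556 = 57.479 s
Geometry in metres: D = 122.8 mm → 0.1228 m, h = 9.38 mm → 0.00938 m; screw speed N = 69.5 rpm = 1.15833 rev/s
γ̇ = π D N / h = (π)(0.1228)(1.15833) / 0.00938 = 47.6408 s⁻¹
ΔT = η·γ̇²·t_res/(ρ·cp) = [1437 × 47.6408² × 57.479] / [1333 × 2258] = 62.283 K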